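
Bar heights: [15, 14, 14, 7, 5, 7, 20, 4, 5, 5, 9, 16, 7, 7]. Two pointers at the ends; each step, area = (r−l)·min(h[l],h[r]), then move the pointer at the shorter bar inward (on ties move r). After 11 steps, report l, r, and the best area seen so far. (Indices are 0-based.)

l=0 r=13: min(15,7)*13=91 best=91 *, r--
l=0 r=12: min(15,7)*12=84 best=91, r--
l=0 r=11: min(15,16)*11=165 best=165 *, l++
l=1 r=11: min(14,16)*10=140 best=165, l++
l=2 r=11: min(14,16)*9=126 best=165, l++
l=3 r=11: min(7,16)*8=56 best=165, l++
l=4 r=11: min(5,16)*7=35 best=165, l++
l=5 r=11: min(7,16)*6=42 best=165, l++
l=6 r=11: min(20,16)*5=80 best=165, r--
l=6 r=10: min(20,9)*4=36 best=165, r--
l=6 r=9: min(20,5)*3=15 best=165, r--

l=6, r=8, best area=165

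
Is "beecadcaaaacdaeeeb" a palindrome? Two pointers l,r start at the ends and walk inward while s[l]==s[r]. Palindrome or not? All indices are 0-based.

not a palindrome (mismatch at 3,14)

l=0 r=17: 'b'=='b', l++,r--
l=1 r=16: 'e'=='e', l++,r--
l=2 r=15: 'e'=='e', l++,r--
l=3 r=14: 'c'!='e', stop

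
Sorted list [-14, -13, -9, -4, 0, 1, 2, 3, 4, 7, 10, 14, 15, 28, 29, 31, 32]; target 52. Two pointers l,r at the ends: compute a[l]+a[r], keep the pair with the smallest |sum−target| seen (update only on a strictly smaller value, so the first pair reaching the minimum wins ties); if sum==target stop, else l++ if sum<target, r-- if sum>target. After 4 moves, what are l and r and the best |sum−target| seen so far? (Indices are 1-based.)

[1,17] -14+32=18 d=34 * → l++
[2,17] -13+32=19 d=33 * → l++
[3,17] -9+32=23 d=29 * → l++
[4,17] -4+32=28 d=24 * → l++

l=5, r=17, best |Δ|=24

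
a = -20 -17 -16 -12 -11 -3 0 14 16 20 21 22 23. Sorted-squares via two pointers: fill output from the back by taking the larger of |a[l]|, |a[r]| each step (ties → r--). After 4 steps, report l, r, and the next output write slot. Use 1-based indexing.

l=1 r=13: |-20|<=|23| out[13]=529, r--
l=1 r=12: |-20|<=|22| out[12]=484, r--
l=1 r=11: |-20|<=|21| out[11]=441, r--
l=1 r=10: |-20|<=|20| out[10]=400, r--

l=1, r=9, next write slot=9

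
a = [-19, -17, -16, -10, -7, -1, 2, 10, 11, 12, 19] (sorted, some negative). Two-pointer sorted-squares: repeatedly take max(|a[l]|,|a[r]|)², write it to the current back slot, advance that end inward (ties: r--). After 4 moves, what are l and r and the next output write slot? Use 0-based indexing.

l=3, r=9, next write slot=6

[0,10] |-19|<=|19| out[10]=361 → r--
[0,9] |-19|>|12| out[9]=361 → l++
[1,9] |-17|>|12| out[8]=289 → l++
[2,9] |-16|>|12| out[7]=256 → l++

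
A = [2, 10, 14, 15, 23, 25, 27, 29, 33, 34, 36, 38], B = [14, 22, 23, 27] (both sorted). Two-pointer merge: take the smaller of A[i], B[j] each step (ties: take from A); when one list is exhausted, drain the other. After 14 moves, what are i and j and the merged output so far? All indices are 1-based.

i=11, j=5, merged so far=[2, 10, 14, 14, 15, 22, 23, 23, 25, 27, 27, 29, 33, 34]

[i=1,j=1] A[i]=2<=B[j]=14 take 2 → i++
[i=2,j=1] A[i]=10<=B[j]=14 take 10 → i++
[i=3,j=1] A[i]=14<=B[j]=14 take 14 → i++
[i=4,j=1] A[i]=15>B[j]=14 take 14 → j++
[i=4,j=2] A[i]=15<=B[j]=22 take 15 → i++
[i=5,j=2] A[i]=23>B[j]=22 take 22 → j++
[i=5,j=3] A[i]=23<=B[j]=23 take 23 → i++
[i=6,j=3] A[i]=25>B[j]=23 take 23 → j++
[i=6,j=4] A[i]=25<=B[j]=27 take 25 → i++
[i=7,j=4] A[i]=27<=B[j]=27 take 27 → i++
[i=8,j=4] A[i]=29>B[j]=27 take 27 → j++
[i=8,j=5] B done, take A[i]=29 → i++
[i=9,j=5] B done, take A[i]=33 → i++
[i=10,j=5] B done, take A[i]=34 → i++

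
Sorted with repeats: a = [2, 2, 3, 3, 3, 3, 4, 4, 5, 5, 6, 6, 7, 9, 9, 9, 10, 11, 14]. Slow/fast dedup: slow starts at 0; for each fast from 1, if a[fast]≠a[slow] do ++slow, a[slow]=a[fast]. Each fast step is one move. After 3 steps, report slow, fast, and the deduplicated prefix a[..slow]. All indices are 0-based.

(s=0,f=1) a[fast]=2=a[slow] dup → fast++
(s=0,f=2) a[fast]=3≠a[slow]=2 write a[1]=3 → slow++,fast++
(s=1,f=3) a[fast]=3=a[slow] dup → fast++

slow=1, fast=4, prefix=[2, 3]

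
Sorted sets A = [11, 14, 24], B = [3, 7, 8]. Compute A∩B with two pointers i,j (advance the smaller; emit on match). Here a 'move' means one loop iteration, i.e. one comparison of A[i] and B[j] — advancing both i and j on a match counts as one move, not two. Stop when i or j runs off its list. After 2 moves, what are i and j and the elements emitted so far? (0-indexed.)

i=0, j=2, emitted=[]

[i=0,j=0] 11>3 → j++
[i=0,j=1] 11>7 → j++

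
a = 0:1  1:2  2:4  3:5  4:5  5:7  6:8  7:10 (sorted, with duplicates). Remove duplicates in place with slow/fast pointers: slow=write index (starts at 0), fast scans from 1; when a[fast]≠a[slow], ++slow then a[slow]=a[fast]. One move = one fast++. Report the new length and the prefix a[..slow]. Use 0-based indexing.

length 7; prefix = [1, 2, 4, 5, 7, 8, 10]

(s=0,f=1) a[fast]=2≠a[slow]=1 write a[1]=2 → slow++,fast++
(s=1,f=2) a[fast]=4≠a[slow]=2 write a[2]=4 → slow++,fast++
(s=2,f=3) a[fast]=5≠a[slow]=4 write a[3]=5 → slow++,fast++
(s=3,f=4) a[fast]=5=a[slow] dup → fast++
(s=3,f=5) a[fast]=7≠a[slow]=5 write a[4]=7 → slow++,fast++
(s=4,f=6) a[fast]=8≠a[slow]=7 write a[5]=8 → slow++,fast++
(s=5,f=7) a[fast]=10≠a[slow]=8 write a[6]=10 → slow++,fast++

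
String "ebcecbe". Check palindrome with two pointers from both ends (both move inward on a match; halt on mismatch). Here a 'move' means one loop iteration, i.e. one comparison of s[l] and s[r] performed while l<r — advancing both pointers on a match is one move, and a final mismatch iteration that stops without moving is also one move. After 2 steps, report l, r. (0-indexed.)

l=2, r=4

[0,6] 'e'=='e' → l++,r--
[1,5] 'b'=='b' → l++,r--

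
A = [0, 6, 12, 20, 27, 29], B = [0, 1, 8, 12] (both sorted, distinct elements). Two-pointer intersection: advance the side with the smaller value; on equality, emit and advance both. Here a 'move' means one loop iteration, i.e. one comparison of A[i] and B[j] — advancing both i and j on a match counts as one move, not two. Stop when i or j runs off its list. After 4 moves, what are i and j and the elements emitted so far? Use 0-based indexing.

[i=0,j=0] 0==0 emit → i++,j++
[i=1,j=1] 6>1 → j++
[i=1,j=2] 6<8 → i++
[i=2,j=2] 12>8 → j++

i=2, j=3, emitted=[0]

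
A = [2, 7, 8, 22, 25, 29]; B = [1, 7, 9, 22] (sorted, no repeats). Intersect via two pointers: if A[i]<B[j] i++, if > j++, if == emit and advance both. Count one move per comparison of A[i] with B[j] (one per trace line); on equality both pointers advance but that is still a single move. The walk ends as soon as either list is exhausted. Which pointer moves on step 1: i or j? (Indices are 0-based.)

[i=0,j=0] 2>1 → j++

j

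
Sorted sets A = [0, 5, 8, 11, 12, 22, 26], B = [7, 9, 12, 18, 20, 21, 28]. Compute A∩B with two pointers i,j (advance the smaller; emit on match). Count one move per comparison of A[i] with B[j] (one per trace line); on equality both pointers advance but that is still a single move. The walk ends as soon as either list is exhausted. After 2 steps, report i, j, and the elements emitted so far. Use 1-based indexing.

[i=1,j=1] 0<7 → i++
[i=2,j=1] 5<7 → i++

i=3, j=1, emitted=[]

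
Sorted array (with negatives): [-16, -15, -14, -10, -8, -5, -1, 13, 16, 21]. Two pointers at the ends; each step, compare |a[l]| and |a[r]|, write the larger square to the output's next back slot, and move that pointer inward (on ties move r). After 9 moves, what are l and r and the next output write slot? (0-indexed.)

[0,9] |-16|<=|21| out[9]=441 → r--
[0,8] |-16|<=|16| out[8]=256 → r--
[0,7] |-16|>|13| out[7]=256 → l++
[1,7] |-15|>|13| out[6]=225 → l++
[2,7] |-14|>|13| out[5]=196 → l++
[3,7] |-10|<=|13| out[4]=169 → r--
[3,6] |-10|>|-1| out[3]=100 → l++
[4,6] |-8|>|-1| out[2]=64 → l++
[5,6] |-5|>|-1| out[1]=25 → l++

l=6, r=6, next write slot=0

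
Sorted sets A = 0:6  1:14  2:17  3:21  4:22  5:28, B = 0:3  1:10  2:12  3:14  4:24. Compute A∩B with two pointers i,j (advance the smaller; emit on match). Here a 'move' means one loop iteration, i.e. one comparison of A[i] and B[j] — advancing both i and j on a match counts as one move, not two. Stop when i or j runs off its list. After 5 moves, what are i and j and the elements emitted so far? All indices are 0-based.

i=2, j=4, emitted=[14]

[i=0,j=0] 6>3 → j++
[i=0,j=1] 6<10 → i++
[i=1,j=1] 14>10 → j++
[i=1,j=2] 14>12 → j++
[i=1,j=3] 14==14 emit → i++,j++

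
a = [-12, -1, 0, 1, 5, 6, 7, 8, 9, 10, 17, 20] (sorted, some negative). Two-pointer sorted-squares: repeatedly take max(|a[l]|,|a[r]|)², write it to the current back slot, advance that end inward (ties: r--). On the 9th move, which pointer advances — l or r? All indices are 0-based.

r

l=0 r=11: |-12|<=|20| out[11]=400, r--
l=0 r=10: |-12|<=|17| out[10]=289, r--
l=0 r=9: |-12|>|10| out[9]=144, l++
l=1 r=9: |-1|<=|10| out[8]=100, r--
l=1 r=8: |-1|<=|9| out[7]=81, r--
l=1 r=7: |-1|<=|8| out[6]=64, r--
l=1 r=6: |-1|<=|7| out[5]=49, r--
l=1 r=5: |-1|<=|6| out[4]=36, r--
l=1 r=4: |-1|<=|5| out[3]=25, r--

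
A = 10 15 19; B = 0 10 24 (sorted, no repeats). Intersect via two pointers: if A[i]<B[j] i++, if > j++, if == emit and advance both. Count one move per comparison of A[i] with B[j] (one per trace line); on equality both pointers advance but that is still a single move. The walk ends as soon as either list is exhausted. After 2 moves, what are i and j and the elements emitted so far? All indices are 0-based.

i=0 j=0: 10>0, j++
i=0 j=1: 10==10 emit, i++,j++

i=1, j=2, emitted=[10]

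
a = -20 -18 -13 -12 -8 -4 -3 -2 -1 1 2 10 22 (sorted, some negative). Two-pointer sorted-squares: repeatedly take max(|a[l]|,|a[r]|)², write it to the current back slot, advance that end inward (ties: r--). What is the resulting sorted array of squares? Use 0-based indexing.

[0,12] |-20|<=|22| out[12]=484 → r--
[0,11] |-20|>|10| out[11]=400 → l++
[1,11] |-18|>|10| out[10]=324 → l++
[2,11] |-13|>|10| out[9]=169 → l++
[3,11] |-12|>|10| out[8]=144 → l++
[4,11] |-8|<=|10| out[7]=100 → r--
[4,10] |-8|>|2| out[6]=64 → l++
[5,10] |-4|>|2| out[5]=16 → l++
[6,10] |-3|>|2| out[4]=9 → l++
[7,10] |-2|<=|2| out[3]=4 → r--
[7,9] |-2|>|1| out[2]=4 → l++
[8,9] |-1|<=|1| out[1]=1 → r--
[8,8] |-1|<=|-1| out[0]=1 → r--

[1, 1, 4, 4, 9, 16, 64, 100, 144, 169, 324, 400, 484]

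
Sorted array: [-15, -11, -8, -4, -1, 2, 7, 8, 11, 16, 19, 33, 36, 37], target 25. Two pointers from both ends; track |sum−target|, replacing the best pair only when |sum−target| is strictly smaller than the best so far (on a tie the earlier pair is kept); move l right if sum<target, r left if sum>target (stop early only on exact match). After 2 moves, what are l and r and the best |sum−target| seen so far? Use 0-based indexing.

l=1, r=12, best |Δ|=1

l=0 r=13: -15+37=22 d=3 *, l++
l=1 r=13: -11+37=26 d=1 *, r--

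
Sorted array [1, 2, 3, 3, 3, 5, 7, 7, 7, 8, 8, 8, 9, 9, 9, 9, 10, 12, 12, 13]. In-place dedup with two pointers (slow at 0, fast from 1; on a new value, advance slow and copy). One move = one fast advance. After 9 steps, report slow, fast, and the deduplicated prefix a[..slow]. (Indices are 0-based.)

slow=5, fast=10, prefix=[1, 2, 3, 5, 7, 8]

slow=0 fast=1: a[fast]=2≠a[slow]=1 write a[1]=2, slow++,fast++
slow=1 fast=2: a[fast]=3≠a[slow]=2 write a[2]=3, slow++,fast++
slow=2 fast=3: a[fast]=3=a[slow] dup, fast++
slow=2 fast=4: a[fast]=3=a[slow] dup, fast++
slow=2 fast=5: a[fast]=5≠a[slow]=3 write a[3]=5, slow++,fast++
slow=3 fast=6: a[fast]=7≠a[slow]=5 write a[4]=7, slow++,fast++
slow=4 fast=7: a[fast]=7=a[slow] dup, fast++
slow=4 fast=8: a[fast]=7=a[slow] dup, fast++
slow=4 fast=9: a[fast]=8≠a[slow]=7 write a[5]=8, slow++,fast++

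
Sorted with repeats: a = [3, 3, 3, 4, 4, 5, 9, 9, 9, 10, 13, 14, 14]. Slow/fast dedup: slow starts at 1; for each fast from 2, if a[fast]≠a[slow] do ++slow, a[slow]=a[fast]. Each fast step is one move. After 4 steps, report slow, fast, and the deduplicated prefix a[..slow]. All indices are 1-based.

slow=1 fast=2: a[fast]=3=a[slow] dup, fast++
slow=1 fast=3: a[fast]=3=a[slow] dup, fast++
slow=1 fast=4: a[fast]=4≠a[slow]=3 write a[2]=4, slow++,fast++
slow=2 fast=5: a[fast]=4=a[slow] dup, fast++

slow=2, fast=6, prefix=[3, 4]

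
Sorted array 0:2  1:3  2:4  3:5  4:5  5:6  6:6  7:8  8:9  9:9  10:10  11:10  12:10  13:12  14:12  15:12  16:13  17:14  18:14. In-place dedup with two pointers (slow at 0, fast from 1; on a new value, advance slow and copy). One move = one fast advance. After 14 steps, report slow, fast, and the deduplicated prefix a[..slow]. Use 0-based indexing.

slow=8, fast=15, prefix=[2, 3, 4, 5, 6, 8, 9, 10, 12]

slow=0 fast=1: a[fast]=3≠a[slow]=2 write a[1]=3, slow++,fast++
slow=1 fast=2: a[fast]=4≠a[slow]=3 write a[2]=4, slow++,fast++
slow=2 fast=3: a[fast]=5≠a[slow]=4 write a[3]=5, slow++,fast++
slow=3 fast=4: a[fast]=5=a[slow] dup, fast++
slow=3 fast=5: a[fast]=6≠a[slow]=5 write a[4]=6, slow++,fast++
slow=4 fast=6: a[fast]=6=a[slow] dup, fast++
slow=4 fast=7: a[fast]=8≠a[slow]=6 write a[5]=8, slow++,fast++
slow=5 fast=8: a[fast]=9≠a[slow]=8 write a[6]=9, slow++,fast++
slow=6 fast=9: a[fast]=9=a[slow] dup, fast++
slow=6 fast=10: a[fast]=10≠a[slow]=9 write a[7]=10, slow++,fast++
slow=7 fast=11: a[fast]=10=a[slow] dup, fast++
slow=7 fast=12: a[fast]=10=a[slow] dup, fast++
slow=7 fast=13: a[fast]=12≠a[slow]=10 write a[8]=12, slow++,fast++
slow=8 fast=14: a[fast]=12=a[slow] dup, fast++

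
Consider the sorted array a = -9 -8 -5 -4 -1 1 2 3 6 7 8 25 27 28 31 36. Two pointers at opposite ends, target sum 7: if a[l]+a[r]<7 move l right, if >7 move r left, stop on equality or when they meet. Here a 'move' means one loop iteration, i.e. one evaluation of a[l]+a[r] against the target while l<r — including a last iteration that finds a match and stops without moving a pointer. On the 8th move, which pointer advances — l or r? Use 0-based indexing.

l=0 r=15: -9+36=27 >7, r--
l=0 r=14: -9+31=22 >7, r--
l=0 r=13: -9+28=19 >7, r--
l=0 r=12: -9+27=18 >7, r--
l=0 r=11: -9+25=16 >7, r--
l=0 r=10: -9+8=-1 <7, l++
l=1 r=10: -8+8=0 <7, l++
l=2 r=10: -5+8=3 <7, l++

l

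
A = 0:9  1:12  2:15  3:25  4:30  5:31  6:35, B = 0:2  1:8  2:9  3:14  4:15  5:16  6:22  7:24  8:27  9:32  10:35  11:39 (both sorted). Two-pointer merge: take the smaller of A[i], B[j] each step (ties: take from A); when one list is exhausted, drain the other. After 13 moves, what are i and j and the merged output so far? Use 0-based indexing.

i=0 j=0: A[i]=9>B[j]=2 take 2, j++
i=0 j=1: A[i]=9>B[j]=8 take 8, j++
i=0 j=2: A[i]=9<=B[j]=9 take 9, i++
i=1 j=2: A[i]=12>B[j]=9 take 9, j++
i=1 j=3: A[i]=12<=B[j]=14 take 12, i++
i=2 j=3: A[i]=15>B[j]=14 take 14, j++
i=2 j=4: A[i]=15<=B[j]=15 take 15, i++
i=3 j=4: A[i]=25>B[j]=15 take 15, j++
i=3 j=5: A[i]=25>B[j]=16 take 16, j++
i=3 j=6: A[i]=25>B[j]=22 take 22, j++
i=3 j=7: A[i]=25>B[j]=24 take 24, j++
i=3 j=8: A[i]=25<=B[j]=27 take 25, i++
i=4 j=8: A[i]=30>B[j]=27 take 27, j++

i=4, j=9, merged so far=[2, 8, 9, 9, 12, 14, 15, 15, 16, 22, 24, 25, 27]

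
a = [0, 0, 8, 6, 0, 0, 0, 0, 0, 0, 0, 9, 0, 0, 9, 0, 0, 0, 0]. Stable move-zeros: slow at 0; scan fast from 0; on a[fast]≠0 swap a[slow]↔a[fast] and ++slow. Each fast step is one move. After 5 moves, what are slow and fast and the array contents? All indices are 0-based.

(s=0,f=0) a[fast]=0 → fast++
(s=0,f=1) a[fast]=0 → fast++
(s=0,f=2) a[fast]=8≠0 swap→a[0]=8 → slow++,fast++
(s=1,f=3) a[fast]=6≠0 swap→a[1]=6 → slow++,fast++
(s=2,f=4) a[fast]=0 → fast++

slow=2, fast=5, a=[8, 6, 0, 0, 0, 0, 0, 0, 0, 0, 0, 9, 0, 0, 9, 0, 0, 0, 0]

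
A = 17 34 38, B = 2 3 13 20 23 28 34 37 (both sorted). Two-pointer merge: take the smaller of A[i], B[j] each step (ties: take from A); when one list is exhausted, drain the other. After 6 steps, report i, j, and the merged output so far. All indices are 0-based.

i=1, j=5, merged so far=[2, 3, 13, 17, 20, 23]

[i=0,j=0] A[i]=17>B[j]=2 take 2 → j++
[i=0,j=1] A[i]=17>B[j]=3 take 3 → j++
[i=0,j=2] A[i]=17>B[j]=13 take 13 → j++
[i=0,j=3] A[i]=17<=B[j]=20 take 17 → i++
[i=1,j=3] A[i]=34>B[j]=20 take 20 → j++
[i=1,j=4] A[i]=34>B[j]=23 take 23 → j++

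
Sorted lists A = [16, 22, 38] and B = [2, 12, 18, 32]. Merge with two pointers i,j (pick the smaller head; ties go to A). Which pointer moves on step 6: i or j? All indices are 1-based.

j

[i=1,j=1] A[i]=16>B[j]=2 take 2 → j++
[i=1,j=2] A[i]=16>B[j]=12 take 12 → j++
[i=1,j=3] A[i]=16<=B[j]=18 take 16 → i++
[i=2,j=3] A[i]=22>B[j]=18 take 18 → j++
[i=2,j=4] A[i]=22<=B[j]=32 take 22 → i++
[i=3,j=4] A[i]=38>B[j]=32 take 32 → j++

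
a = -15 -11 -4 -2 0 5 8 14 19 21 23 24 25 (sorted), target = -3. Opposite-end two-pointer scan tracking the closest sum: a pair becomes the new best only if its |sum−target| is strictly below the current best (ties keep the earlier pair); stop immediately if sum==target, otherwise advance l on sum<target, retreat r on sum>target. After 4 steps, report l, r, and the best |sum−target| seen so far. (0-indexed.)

l=0, r=8, best |Δ|=9

l=0 r=12: -15+25=10 d=13 *, r--
l=0 r=11: -15+24=9 d=12 *, r--
l=0 r=10: -15+23=8 d=11 *, r--
l=0 r=9: -15+21=6 d=9 *, r--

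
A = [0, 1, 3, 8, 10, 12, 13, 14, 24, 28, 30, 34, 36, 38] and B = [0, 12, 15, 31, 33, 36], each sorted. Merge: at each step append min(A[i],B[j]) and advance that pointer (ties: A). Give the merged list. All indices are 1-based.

[0, 0, 1, 3, 8, 10, 12, 12, 13, 14, 15, 24, 28, 30, 31, 33, 34, 36, 36, 38]

[i=1,j=1] A[i]=0<=B[j]=0 take 0 → i++
[i=2,j=1] A[i]=1>B[j]=0 take 0 → j++
[i=2,j=2] A[i]=1<=B[j]=12 take 1 → i++
[i=3,j=2] A[i]=3<=B[j]=12 take 3 → i++
[i=4,j=2] A[i]=8<=B[j]=12 take 8 → i++
[i=5,j=2] A[i]=10<=B[j]=12 take 10 → i++
[i=6,j=2] A[i]=12<=B[j]=12 take 12 → i++
[i=7,j=2] A[i]=13>B[j]=12 take 12 → j++
[i=7,j=3] A[i]=13<=B[j]=15 take 13 → i++
[i=8,j=3] A[i]=14<=B[j]=15 take 14 → i++
[i=9,j=3] A[i]=24>B[j]=15 take 15 → j++
[i=9,j=4] A[i]=24<=B[j]=31 take 24 → i++
[i=10,j=4] A[i]=28<=B[j]=31 take 28 → i++
[i=11,j=4] A[i]=30<=B[j]=31 take 30 → i++
[i=12,j=4] A[i]=34>B[j]=31 take 31 → j++
[i=12,j=5] A[i]=34>B[j]=33 take 33 → j++
[i=12,j=6] A[i]=34<=B[j]=36 take 34 → i++
[i=13,j=6] A[i]=36<=B[j]=36 take 36 → i++
[i=14,j=6] A[i]=38>B[j]=36 take 36 → j++
[i=14,j=7] B done, take A[i]=38 → i++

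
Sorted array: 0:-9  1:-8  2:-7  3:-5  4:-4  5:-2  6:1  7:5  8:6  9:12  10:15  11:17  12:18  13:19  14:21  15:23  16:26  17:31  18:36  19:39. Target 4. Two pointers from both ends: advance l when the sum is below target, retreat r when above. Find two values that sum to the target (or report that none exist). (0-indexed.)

(-8, 12)

[0,19] -9+39=30 >4 → r--
[0,18] -9+36=27 >4 → r--
[0,17] -9+31=22 >4 → r--
[0,16] -9+26=17 >4 → r--
[0,15] -9+23=14 >4 → r--
[0,14] -9+21=12 >4 → r--
[0,13] -9+19=10 >4 → r--
[0,12] -9+18=9 >4 → r--
[0,11] -9+17=8 >4 → r--
[0,10] -9+15=6 >4 → r--
[0,9] -9+12=3 <4 → l++
[1,9] -8+12=4 → found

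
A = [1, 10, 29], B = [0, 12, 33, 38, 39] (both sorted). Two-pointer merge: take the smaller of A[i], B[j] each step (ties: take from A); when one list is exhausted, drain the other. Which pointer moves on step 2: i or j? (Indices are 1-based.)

[i=1,j=1] A[i]=1>B[j]=0 take 0 → j++
[i=1,j=2] A[i]=1<=B[j]=12 take 1 → i++

i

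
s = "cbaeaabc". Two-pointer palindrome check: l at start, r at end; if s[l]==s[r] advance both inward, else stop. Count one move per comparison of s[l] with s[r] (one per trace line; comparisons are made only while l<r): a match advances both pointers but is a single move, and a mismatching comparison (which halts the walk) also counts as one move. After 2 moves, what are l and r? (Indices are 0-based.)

[0,7] 'c'=='c' → l++,r--
[1,6] 'b'=='b' → l++,r--

l=2, r=5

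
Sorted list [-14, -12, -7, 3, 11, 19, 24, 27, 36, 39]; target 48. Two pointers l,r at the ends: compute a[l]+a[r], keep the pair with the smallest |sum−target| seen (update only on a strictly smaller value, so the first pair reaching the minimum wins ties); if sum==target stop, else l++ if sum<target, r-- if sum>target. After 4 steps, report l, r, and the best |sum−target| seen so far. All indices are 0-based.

l=4, r=9, best |Δ|=6

l=0 r=9: -14+39=25 d=23 *, l++
l=1 r=9: -12+39=27 d=21 *, l++
l=2 r=9: -7+39=32 d=16 *, l++
l=3 r=9: 3+39=42 d=6 *, l++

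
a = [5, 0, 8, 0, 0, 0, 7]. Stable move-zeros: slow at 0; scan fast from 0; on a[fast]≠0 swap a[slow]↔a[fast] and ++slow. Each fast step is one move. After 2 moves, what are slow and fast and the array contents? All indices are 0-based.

slow=1, fast=2, a=[5, 0, 8, 0, 0, 0, 7]

(s=0,f=0) a[fast]=5≠0 swap→a[0]=5 → slow++,fast++
(s=1,f=1) a[fast]=0 → fast++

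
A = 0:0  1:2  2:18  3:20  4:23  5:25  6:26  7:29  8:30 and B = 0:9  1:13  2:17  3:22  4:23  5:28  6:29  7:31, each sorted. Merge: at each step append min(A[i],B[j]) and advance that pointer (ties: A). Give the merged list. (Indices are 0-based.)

[0, 2, 9, 13, 17, 18, 20, 22, 23, 23, 25, 26, 28, 29, 29, 30, 31]

[i=0,j=0] A[i]=0<=B[j]=9 take 0 → i++
[i=1,j=0] A[i]=2<=B[j]=9 take 2 → i++
[i=2,j=0] A[i]=18>B[j]=9 take 9 → j++
[i=2,j=1] A[i]=18>B[j]=13 take 13 → j++
[i=2,j=2] A[i]=18>B[j]=17 take 17 → j++
[i=2,j=3] A[i]=18<=B[j]=22 take 18 → i++
[i=3,j=3] A[i]=20<=B[j]=22 take 20 → i++
[i=4,j=3] A[i]=23>B[j]=22 take 22 → j++
[i=4,j=4] A[i]=23<=B[j]=23 take 23 → i++
[i=5,j=4] A[i]=25>B[j]=23 take 23 → j++
[i=5,j=5] A[i]=25<=B[j]=28 take 25 → i++
[i=6,j=5] A[i]=26<=B[j]=28 take 26 → i++
[i=7,j=5] A[i]=29>B[j]=28 take 28 → j++
[i=7,j=6] A[i]=29<=B[j]=29 take 29 → i++
[i=8,j=6] A[i]=30>B[j]=29 take 29 → j++
[i=8,j=7] A[i]=30<=B[j]=31 take 30 → i++
[i=9,j=7] A done, take B[j]=31 → j++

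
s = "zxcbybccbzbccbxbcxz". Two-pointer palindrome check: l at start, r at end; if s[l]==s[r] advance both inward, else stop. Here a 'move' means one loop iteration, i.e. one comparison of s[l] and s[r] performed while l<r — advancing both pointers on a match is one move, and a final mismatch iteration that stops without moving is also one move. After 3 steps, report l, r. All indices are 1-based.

[1,19] 'z'=='z' → l++,r--
[2,18] 'x'=='x' → l++,r--
[3,17] 'c'=='c' → l++,r--

l=4, r=16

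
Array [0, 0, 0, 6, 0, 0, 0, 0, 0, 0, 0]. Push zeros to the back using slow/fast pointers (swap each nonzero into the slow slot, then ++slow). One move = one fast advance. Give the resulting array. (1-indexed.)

[6, 0, 0, 0, 0, 0, 0, 0, 0, 0, 0]

(s=1,f=1) a[fast]=0 → fast++
(s=1,f=2) a[fast]=0 → fast++
(s=1,f=3) a[fast]=0 → fast++
(s=1,f=4) a[fast]=6≠0 swap→a[1]=6 → slow++,fast++
(s=2,f=5) a[fast]=0 → fast++
(s=2,f=6) a[fast]=0 → fast++
(s=2,f=7) a[fast]=0 → fast++
(s=2,f=8) a[fast]=0 → fast++
(s=2,f=9) a[fast]=0 → fast++
(s=2,f=10) a[fast]=0 → fast++
(s=2,f=11) a[fast]=0 → fast++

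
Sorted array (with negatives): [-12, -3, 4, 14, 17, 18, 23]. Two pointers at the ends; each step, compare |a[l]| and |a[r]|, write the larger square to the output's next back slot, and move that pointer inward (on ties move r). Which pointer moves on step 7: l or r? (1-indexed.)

r

l=1 r=7: |-12|<=|23| out[7]=529, r--
l=1 r=6: |-12|<=|18| out[6]=324, r--
l=1 r=5: |-12|<=|17| out[5]=289, r--
l=1 r=4: |-12|<=|14| out[4]=196, r--
l=1 r=3: |-12|>|4| out[3]=144, l++
l=2 r=3: |-3|<=|4| out[2]=16, r--
l=2 r=2: |-3|<=|-3| out[1]=9, r--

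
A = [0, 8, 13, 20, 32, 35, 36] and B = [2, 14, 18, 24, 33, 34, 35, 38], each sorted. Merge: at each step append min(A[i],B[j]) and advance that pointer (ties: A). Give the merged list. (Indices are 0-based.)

i=0 j=0: A[i]=0<=B[j]=2 take 0, i++
i=1 j=0: A[i]=8>B[j]=2 take 2, j++
i=1 j=1: A[i]=8<=B[j]=14 take 8, i++
i=2 j=1: A[i]=13<=B[j]=14 take 13, i++
i=3 j=1: A[i]=20>B[j]=14 take 14, j++
i=3 j=2: A[i]=20>B[j]=18 take 18, j++
i=3 j=3: A[i]=20<=B[j]=24 take 20, i++
i=4 j=3: A[i]=32>B[j]=24 take 24, j++
i=4 j=4: A[i]=32<=B[j]=33 take 32, i++
i=5 j=4: A[i]=35>B[j]=33 take 33, j++
i=5 j=5: A[i]=35>B[j]=34 take 34, j++
i=5 j=6: A[i]=35<=B[j]=35 take 35, i++
i=6 j=6: A[i]=36>B[j]=35 take 35, j++
i=6 j=7: A[i]=36<=B[j]=38 take 36, i++
i=7 j=7: A done, take B[j]=38, j++

[0, 2, 8, 13, 14, 18, 20, 24, 32, 33, 34, 35, 35, 36, 38]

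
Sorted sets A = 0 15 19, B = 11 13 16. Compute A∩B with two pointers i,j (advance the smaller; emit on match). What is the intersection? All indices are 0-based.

i=0 j=0: 0<11, i++
i=1 j=0: 15>11, j++
i=1 j=1: 15>13, j++
i=1 j=2: 15<16, i++
i=2 j=2: 19>16, j++

intersection = []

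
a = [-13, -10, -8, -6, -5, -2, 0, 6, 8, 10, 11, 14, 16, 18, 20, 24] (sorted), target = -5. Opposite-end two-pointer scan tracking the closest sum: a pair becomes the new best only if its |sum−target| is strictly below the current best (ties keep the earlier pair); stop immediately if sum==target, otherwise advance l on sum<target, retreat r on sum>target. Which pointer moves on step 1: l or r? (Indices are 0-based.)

r

[0,15] -13+24=11 d=16 * → r--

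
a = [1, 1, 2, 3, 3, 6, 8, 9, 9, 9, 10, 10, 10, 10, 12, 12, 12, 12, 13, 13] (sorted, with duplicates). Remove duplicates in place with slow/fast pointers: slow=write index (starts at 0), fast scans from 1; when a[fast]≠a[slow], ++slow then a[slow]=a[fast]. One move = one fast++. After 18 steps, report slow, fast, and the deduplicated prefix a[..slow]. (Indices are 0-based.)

slow=8, fast=19, prefix=[1, 2, 3, 6, 8, 9, 10, 12, 13]

(s=0,f=1) a[fast]=1=a[slow] dup → fast++
(s=0,f=2) a[fast]=2≠a[slow]=1 write a[1]=2 → slow++,fast++
(s=1,f=3) a[fast]=3≠a[slow]=2 write a[2]=3 → slow++,fast++
(s=2,f=4) a[fast]=3=a[slow] dup → fast++
(s=2,f=5) a[fast]=6≠a[slow]=3 write a[3]=6 → slow++,fast++
(s=3,f=6) a[fast]=8≠a[slow]=6 write a[4]=8 → slow++,fast++
(s=4,f=7) a[fast]=9≠a[slow]=8 write a[5]=9 → slow++,fast++
(s=5,f=8) a[fast]=9=a[slow] dup → fast++
(s=5,f=9) a[fast]=9=a[slow] dup → fast++
(s=5,f=10) a[fast]=10≠a[slow]=9 write a[6]=10 → slow++,fast++
(s=6,f=11) a[fast]=10=a[slow] dup → fast++
(s=6,f=12) a[fast]=10=a[slow] dup → fast++
(s=6,f=13) a[fast]=10=a[slow] dup → fast++
(s=6,f=14) a[fast]=12≠a[slow]=10 write a[7]=12 → slow++,fast++
(s=7,f=15) a[fast]=12=a[slow] dup → fast++
(s=7,f=16) a[fast]=12=a[slow] dup → fast++
(s=7,f=17) a[fast]=12=a[slow] dup → fast++
(s=7,f=18) a[fast]=13≠a[slow]=12 write a[8]=13 → slow++,fast++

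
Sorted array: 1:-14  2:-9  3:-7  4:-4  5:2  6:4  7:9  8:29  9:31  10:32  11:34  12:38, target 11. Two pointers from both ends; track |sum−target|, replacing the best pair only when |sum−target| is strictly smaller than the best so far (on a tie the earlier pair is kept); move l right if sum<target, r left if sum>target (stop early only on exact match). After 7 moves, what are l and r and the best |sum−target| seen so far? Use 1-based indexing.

l=3, r=7, best |Δ|=4

[1,12] -14+38=24 d=13 * → r--
[1,11] -14+34=20 d=9 * → r--
[1,10] -14+32=18 d=7 * → r--
[1,9] -14+31=17 d=6 * → r--
[1,8] -14+29=15 d=4 * → r--
[1,7] -14+9=-5 d=16 → l++
[2,7] -9+9=0 d=11 → l++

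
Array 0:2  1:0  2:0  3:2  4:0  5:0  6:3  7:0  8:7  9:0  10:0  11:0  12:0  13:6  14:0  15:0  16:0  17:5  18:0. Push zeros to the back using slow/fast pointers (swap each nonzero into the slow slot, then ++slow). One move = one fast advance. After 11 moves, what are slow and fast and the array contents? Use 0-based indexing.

slow=4, fast=11, a=[2, 2, 3, 7, 0, 0, 0, 0, 0, 0, 0, 0, 0, 6, 0, 0, 0, 5, 0]

slow=0 fast=0: a[fast]=2≠0 swap→a[0]=2, slow++,fast++
slow=1 fast=1: a[fast]=0, fast++
slow=1 fast=2: a[fast]=0, fast++
slow=1 fast=3: a[fast]=2≠0 swap→a[1]=2, slow++,fast++
slow=2 fast=4: a[fast]=0, fast++
slow=2 fast=5: a[fast]=0, fast++
slow=2 fast=6: a[fast]=3≠0 swap→a[2]=3, slow++,fast++
slow=3 fast=7: a[fast]=0, fast++
slow=3 fast=8: a[fast]=7≠0 swap→a[3]=7, slow++,fast++
slow=4 fast=9: a[fast]=0, fast++
slow=4 fast=10: a[fast]=0, fast++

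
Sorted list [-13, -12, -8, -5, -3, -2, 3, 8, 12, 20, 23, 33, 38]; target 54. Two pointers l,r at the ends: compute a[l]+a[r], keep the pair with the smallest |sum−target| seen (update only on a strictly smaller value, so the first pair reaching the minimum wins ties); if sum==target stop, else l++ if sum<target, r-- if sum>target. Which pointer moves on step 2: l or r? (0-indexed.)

l

[0,12] -13+38=25 d=29 * → l++
[1,12] -12+38=26 d=28 * → l++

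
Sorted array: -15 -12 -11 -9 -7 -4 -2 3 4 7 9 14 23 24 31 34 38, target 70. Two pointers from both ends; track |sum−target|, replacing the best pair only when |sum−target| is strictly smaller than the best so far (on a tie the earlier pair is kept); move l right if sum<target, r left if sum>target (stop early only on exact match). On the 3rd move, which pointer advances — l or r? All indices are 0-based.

l

[0,16] -15+38=23 d=47 * → l++
[1,16] -12+38=26 d=44 * → l++
[2,16] -11+38=27 d=43 * → l++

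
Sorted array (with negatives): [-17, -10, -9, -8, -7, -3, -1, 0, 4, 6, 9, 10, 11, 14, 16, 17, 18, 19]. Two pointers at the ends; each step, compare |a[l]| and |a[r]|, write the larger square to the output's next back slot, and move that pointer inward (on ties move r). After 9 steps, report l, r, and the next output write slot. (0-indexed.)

l=2, r=10, next write slot=8

l=0 r=17: |-17|<=|19| out[17]=361, r--
l=0 r=16: |-17|<=|18| out[16]=324, r--
l=0 r=15: |-17|<=|17| out[15]=289, r--
l=0 r=14: |-17|>|16| out[14]=289, l++
l=1 r=14: |-10|<=|16| out[13]=256, r--
l=1 r=13: |-10|<=|14| out[12]=196, r--
l=1 r=12: |-10|<=|11| out[11]=121, r--
l=1 r=11: |-10|<=|10| out[10]=100, r--
l=1 r=10: |-10|>|9| out[9]=100, l++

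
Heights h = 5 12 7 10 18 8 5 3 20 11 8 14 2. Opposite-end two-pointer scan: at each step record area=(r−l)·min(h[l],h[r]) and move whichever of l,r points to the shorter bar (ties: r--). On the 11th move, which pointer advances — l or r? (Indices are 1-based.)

l

[1,13] min(5,2)*12=24 best=24 * → r--
[1,12] min(5,14)*11=55 best=55 * → l++
[2,12] min(12,14)*10=120 best=120 * → l++
[3,12] min(7,14)*9=63 best=120 → l++
[4,12] min(10,14)*8=80 best=120 → l++
[5,12] min(18,14)*7=98 best=120 → r--
[5,11] min(18,8)*6=48 best=120 → r--
[5,10] min(18,11)*5=55 best=120 → r--
[5,9] min(18,20)*4=72 best=120 → l++
[6,9] min(8,20)*3=24 best=120 → l++
[7,9] min(5,20)*2=10 best=120 → l++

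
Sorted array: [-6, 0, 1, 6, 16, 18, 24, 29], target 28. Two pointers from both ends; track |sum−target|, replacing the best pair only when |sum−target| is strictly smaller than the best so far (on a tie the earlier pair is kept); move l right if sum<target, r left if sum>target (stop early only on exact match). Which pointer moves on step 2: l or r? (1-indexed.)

r

l=1 r=8: -6+29=23 d=5 *, l++
l=2 r=8: 0+29=29 d=1 *, r--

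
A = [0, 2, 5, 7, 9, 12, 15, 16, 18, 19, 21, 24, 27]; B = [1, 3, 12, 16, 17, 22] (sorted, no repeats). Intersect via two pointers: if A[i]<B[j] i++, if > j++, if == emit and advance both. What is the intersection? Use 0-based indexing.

[i=0,j=0] 0<1 → i++
[i=1,j=0] 2>1 → j++
[i=1,j=1] 2<3 → i++
[i=2,j=1] 5>3 → j++
[i=2,j=2] 5<12 → i++
[i=3,j=2] 7<12 → i++
[i=4,j=2] 9<12 → i++
[i=5,j=2] 12==12 emit → i++,j++
[i=6,j=3] 15<16 → i++
[i=7,j=3] 16==16 emit → i++,j++
[i=8,j=4] 18>17 → j++
[i=8,j=5] 18<22 → i++
[i=9,j=5] 19<22 → i++
[i=10,j=5] 21<22 → i++
[i=11,j=5] 24>22 → j++

intersection = [12, 16]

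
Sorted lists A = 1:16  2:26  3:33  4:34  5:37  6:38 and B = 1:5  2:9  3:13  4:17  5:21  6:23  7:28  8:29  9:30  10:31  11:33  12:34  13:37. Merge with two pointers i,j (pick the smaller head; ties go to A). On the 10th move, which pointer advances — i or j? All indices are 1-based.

j

[i=1,j=1] A[i]=16>B[j]=5 take 5 → j++
[i=1,j=2] A[i]=16>B[j]=9 take 9 → j++
[i=1,j=3] A[i]=16>B[j]=13 take 13 → j++
[i=1,j=4] A[i]=16<=B[j]=17 take 16 → i++
[i=2,j=4] A[i]=26>B[j]=17 take 17 → j++
[i=2,j=5] A[i]=26>B[j]=21 take 21 → j++
[i=2,j=6] A[i]=26>B[j]=23 take 23 → j++
[i=2,j=7] A[i]=26<=B[j]=28 take 26 → i++
[i=3,j=7] A[i]=33>B[j]=28 take 28 → j++
[i=3,j=8] A[i]=33>B[j]=29 take 29 → j++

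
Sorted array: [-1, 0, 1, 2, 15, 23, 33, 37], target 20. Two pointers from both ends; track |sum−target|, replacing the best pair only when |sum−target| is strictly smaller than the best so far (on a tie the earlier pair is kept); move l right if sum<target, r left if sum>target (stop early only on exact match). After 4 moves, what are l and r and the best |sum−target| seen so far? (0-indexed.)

l=1, r=4, best |Δ|=2

[0,7] -1+37=36 d=16 * → r--
[0,6] -1+33=32 d=12 * → r--
[0,5] -1+23=22 d=2 * → r--
[0,4] -1+15=14 d=6 → l++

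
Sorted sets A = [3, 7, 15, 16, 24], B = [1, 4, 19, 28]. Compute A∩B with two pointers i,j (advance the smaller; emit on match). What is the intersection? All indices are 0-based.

intersection = []

i=0 j=0: 3>1, j++
i=0 j=1: 3<4, i++
i=1 j=1: 7>4, j++
i=1 j=2: 7<19, i++
i=2 j=2: 15<19, i++
i=3 j=2: 16<19, i++
i=4 j=2: 24>19, j++
i=4 j=3: 24<28, i++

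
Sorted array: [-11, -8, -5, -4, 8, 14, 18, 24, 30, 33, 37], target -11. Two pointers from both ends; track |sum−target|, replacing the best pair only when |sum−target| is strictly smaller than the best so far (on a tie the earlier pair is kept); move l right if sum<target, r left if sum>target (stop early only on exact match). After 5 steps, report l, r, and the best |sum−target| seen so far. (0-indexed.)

l=0, r=5, best |Δ|=18

[0,10] -11+37=26 d=37 * → r--
[0,9] -11+33=22 d=33 * → r--
[0,8] -11+30=19 d=30 * → r--
[0,7] -11+24=13 d=24 * → r--
[0,6] -11+18=7 d=18 * → r--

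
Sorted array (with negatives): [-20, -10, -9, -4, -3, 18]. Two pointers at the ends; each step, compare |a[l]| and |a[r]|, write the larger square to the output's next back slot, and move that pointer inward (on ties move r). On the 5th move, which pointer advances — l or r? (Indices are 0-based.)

[0,5] |-20|>|18| out[5]=400 → l++
[1,5] |-10|<=|18| out[4]=324 → r--
[1,4] |-10|>|-3| out[3]=100 → l++
[2,4] |-9|>|-3| out[2]=81 → l++
[3,4] |-4|>|-3| out[1]=16 → l++

l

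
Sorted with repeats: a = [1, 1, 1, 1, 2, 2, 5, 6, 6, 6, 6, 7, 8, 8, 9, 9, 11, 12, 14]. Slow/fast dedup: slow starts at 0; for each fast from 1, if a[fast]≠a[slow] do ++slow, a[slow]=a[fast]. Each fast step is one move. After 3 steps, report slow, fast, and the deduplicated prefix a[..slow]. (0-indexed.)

slow=0 fast=1: a[fast]=1=a[slow] dup, fast++
slow=0 fast=2: a[fast]=1=a[slow] dup, fast++
slow=0 fast=3: a[fast]=1=a[slow] dup, fast++

slow=0, fast=4, prefix=[1]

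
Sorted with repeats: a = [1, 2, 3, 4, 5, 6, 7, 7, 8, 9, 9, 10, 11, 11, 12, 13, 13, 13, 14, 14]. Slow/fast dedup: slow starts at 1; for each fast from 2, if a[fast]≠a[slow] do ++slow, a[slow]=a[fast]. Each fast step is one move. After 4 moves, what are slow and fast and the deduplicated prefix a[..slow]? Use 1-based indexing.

slow=1 fast=2: a[fast]=2≠a[slow]=1 write a[2]=2, slow++,fast++
slow=2 fast=3: a[fast]=3≠a[slow]=2 write a[3]=3, slow++,fast++
slow=3 fast=4: a[fast]=4≠a[slow]=3 write a[4]=4, slow++,fast++
slow=4 fast=5: a[fast]=5≠a[slow]=4 write a[5]=5, slow++,fast++

slow=5, fast=6, prefix=[1, 2, 3, 4, 5]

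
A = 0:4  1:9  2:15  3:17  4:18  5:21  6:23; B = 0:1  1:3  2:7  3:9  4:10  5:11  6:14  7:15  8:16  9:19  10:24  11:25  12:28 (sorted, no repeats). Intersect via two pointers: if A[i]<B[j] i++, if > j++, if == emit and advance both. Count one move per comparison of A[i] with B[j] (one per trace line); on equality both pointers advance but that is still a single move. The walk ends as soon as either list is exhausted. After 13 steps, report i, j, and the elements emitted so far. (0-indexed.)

i=5, j=10, emitted=[9, 15]

i=0 j=0: 4>1, j++
i=0 j=1: 4>3, j++
i=0 j=2: 4<7, i++
i=1 j=2: 9>7, j++
i=1 j=3: 9==9 emit, i++,j++
i=2 j=4: 15>10, j++
i=2 j=5: 15>11, j++
i=2 j=6: 15>14, j++
i=2 j=7: 15==15 emit, i++,j++
i=3 j=8: 17>16, j++
i=3 j=9: 17<19, i++
i=4 j=9: 18<19, i++
i=5 j=9: 21>19, j++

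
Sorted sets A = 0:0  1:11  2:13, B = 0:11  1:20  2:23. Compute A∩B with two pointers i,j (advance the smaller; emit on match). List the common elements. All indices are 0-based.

intersection = [11]

i=0 j=0: 0<11, i++
i=1 j=0: 11==11 emit, i++,j++
i=2 j=1: 13<20, i++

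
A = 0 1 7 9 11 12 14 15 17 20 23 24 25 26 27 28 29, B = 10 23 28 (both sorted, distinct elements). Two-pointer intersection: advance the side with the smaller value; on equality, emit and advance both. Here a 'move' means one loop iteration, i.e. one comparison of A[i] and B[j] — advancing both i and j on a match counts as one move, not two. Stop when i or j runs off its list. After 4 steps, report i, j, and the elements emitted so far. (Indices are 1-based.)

i=1 j=1: 0<10, i++
i=2 j=1: 1<10, i++
i=3 j=1: 7<10, i++
i=4 j=1: 9<10, i++

i=5, j=1, emitted=[]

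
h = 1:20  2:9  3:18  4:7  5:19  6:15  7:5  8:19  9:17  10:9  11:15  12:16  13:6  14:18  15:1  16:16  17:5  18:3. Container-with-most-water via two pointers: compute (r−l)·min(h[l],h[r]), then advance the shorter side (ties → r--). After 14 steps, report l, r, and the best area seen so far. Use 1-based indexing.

l=1, r=4, best area=240

l=1 r=18: min(20,3)*17=51 best=51 *, r--
l=1 r=17: min(20,5)*16=80 best=80 *, r--
l=1 r=16: min(20,16)*15=240 best=240 *, r--
l=1 r=15: min(20,1)*14=14 best=240, r--
l=1 r=14: min(20,18)*13=234 best=240, r--
l=1 r=13: min(20,6)*12=72 best=240, r--
l=1 r=12: min(20,16)*11=176 best=240, r--
l=1 r=11: min(20,15)*10=150 best=240, r--
l=1 r=10: min(20,9)*9=81 best=240, r--
l=1 r=9: min(20,17)*8=136 best=240, r--
l=1 r=8: min(20,19)*7=133 best=240, r--
l=1 r=7: min(20,5)*6=30 best=240, r--
l=1 r=6: min(20,15)*5=75 best=240, r--
l=1 r=5: min(20,19)*4=76 best=240, r--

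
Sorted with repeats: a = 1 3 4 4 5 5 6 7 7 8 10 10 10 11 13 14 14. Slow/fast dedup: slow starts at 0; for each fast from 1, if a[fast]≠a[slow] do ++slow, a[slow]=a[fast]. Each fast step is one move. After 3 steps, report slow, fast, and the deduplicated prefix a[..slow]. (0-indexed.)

slow=0 fast=1: a[fast]=3≠a[slow]=1 write a[1]=3, slow++,fast++
slow=1 fast=2: a[fast]=4≠a[slow]=3 write a[2]=4, slow++,fast++
slow=2 fast=3: a[fast]=4=a[slow] dup, fast++

slow=2, fast=4, prefix=[1, 3, 4]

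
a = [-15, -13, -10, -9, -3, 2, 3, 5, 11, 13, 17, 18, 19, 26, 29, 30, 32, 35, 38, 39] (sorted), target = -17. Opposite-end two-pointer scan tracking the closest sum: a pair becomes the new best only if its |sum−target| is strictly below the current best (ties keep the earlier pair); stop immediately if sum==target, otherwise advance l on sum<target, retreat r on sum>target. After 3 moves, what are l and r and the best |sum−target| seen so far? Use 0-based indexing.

l=0, r=16, best |Δ|=37

l=0 r=19: -15+39=24 d=41 *, r--
l=0 r=18: -15+38=23 d=40 *, r--
l=0 r=17: -15+35=20 d=37 *, r--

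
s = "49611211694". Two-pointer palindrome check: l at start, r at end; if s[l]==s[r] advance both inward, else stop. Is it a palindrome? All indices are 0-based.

palindrome

l=0 r=10: '4'=='4', l++,r--
l=1 r=9: '9'=='9', l++,r--
l=2 r=8: '6'=='6', l++,r--
l=3 r=7: '1'=='1', l++,r--
l=4 r=6: '1'=='1', l++,r--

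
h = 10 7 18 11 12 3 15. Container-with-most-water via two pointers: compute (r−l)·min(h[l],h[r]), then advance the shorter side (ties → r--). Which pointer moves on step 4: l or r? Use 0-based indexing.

r

l=0 r=6: min(10,15)*6=60 best=60 *, l++
l=1 r=6: min(7,15)*5=35 best=60, l++
l=2 r=6: min(18,15)*4=60 best=60, r--
l=2 r=5: min(18,3)*3=9 best=60, r--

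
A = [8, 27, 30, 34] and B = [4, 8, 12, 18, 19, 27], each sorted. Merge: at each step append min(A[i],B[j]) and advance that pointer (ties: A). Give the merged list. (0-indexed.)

i=0 j=0: A[i]=8>B[j]=4 take 4, j++
i=0 j=1: A[i]=8<=B[j]=8 take 8, i++
i=1 j=1: A[i]=27>B[j]=8 take 8, j++
i=1 j=2: A[i]=27>B[j]=12 take 12, j++
i=1 j=3: A[i]=27>B[j]=18 take 18, j++
i=1 j=4: A[i]=27>B[j]=19 take 19, j++
i=1 j=5: A[i]=27<=B[j]=27 take 27, i++
i=2 j=5: A[i]=30>B[j]=27 take 27, j++
i=2 j=6: B done, take A[i]=30, i++
i=3 j=6: B done, take A[i]=34, i++

[4, 8, 8, 12, 18, 19, 27, 27, 30, 34]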